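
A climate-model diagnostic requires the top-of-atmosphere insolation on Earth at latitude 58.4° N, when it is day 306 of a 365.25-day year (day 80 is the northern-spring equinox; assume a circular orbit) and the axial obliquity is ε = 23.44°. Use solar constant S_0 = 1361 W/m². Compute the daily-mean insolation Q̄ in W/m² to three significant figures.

Solar longitude: L_s = 360° × (306 − 80)/365.25 = 222.752°.
sin δ = sin 23.44° × sin 222.752° = -0.27003, so δ = -15.666°.
cos h₀ = −tan(+58.4°) tan(-15.666°) = 0.4559, h₀ = 1.0975 rad.
Bracket: h₀ sin ϕ sin δ + cos ϕ cos δ sin h₀ = 1.0975×0.85173×-0.27003 + 0.52399×0.96285×0.89005 = -0.252417 + 0.449051 = 0.196634.
Q̄ = (S_0/π) × [bracket] = (1361/π) × 0.196634 = 85.19 W/m².

Q̄ ≈ 85.2 W/m²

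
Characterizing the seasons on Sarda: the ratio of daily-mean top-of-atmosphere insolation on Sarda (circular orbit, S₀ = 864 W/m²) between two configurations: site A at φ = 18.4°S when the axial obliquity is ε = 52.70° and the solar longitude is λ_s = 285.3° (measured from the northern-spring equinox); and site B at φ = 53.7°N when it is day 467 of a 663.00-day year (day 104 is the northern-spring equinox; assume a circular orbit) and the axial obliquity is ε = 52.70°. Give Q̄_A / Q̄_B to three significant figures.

— Configuration A (φ=-18.4°):
Solar declination: sin δ = sin ε · sin λ_s = sin 52.70° × sin 285.3° = -0.76728, so δ = -50.110°.
cos H₀ = −tan(-18.4°) tan(-50.110°) = -0.3980, H₀ = 1.9801 rad.
Bracket: H₀ sin φ sin δ + cos φ cos δ sin H₀ = 1.9801×-0.31565×-0.76728 + 0.94888×0.64131×0.91739 = 0.479564 + 0.558256 = 1.037820.
Q̄ = (S₀/π) × [bracket] = (864/π) × 1.037820 = 285.42 W/m².
— Configuration B (φ=+53.7°):
Solar longitude: λ_s = 360° × (467 − 104)/663.00 = 197.104°.
sin δ = sin 52.70° × sin 197.104° = -0.23396, so δ = -13.530°.
cos H₀ = −tan(+53.7°) tan(-13.530°) = 0.3276, H₀ = 1.2371 rad.
Bracket: H₀ sin φ sin δ + cos φ cos δ sin H₀ = 1.2371×0.80593×-0.23396 + 0.59201×0.97225×0.94482 = -0.233262 + 0.543821 = 0.310559.
Q̄ = (S₀/π) × [bracket] = (864/π) × 0.310559 = 85.410 W/m².
Ratio Q̄_A / Q̄_B = 285.42 / 85.410 = 3.342.

Q̄_A / Q̄_B ≈ 3.34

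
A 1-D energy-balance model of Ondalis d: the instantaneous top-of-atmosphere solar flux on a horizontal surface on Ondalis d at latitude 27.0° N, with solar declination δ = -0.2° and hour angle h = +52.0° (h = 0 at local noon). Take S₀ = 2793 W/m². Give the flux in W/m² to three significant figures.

1.53e+03 W/m²

cos θ_z = sin φ sin δ + cos φ cos δ cos h = -0.001585 + 0.548555 = 0.546970.
Flux = S₀ · cos θ_z = 2793 × 0.546970 = 1528 W/m².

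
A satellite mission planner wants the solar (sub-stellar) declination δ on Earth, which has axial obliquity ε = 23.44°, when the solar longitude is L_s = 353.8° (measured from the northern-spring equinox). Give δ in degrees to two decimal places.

sin δ = sin ε · sin L_s = sin 23.44° × sin 353.8° = -0.042961.
δ = arcsin(-0.042961) = -2.46°.

δ = -2.46°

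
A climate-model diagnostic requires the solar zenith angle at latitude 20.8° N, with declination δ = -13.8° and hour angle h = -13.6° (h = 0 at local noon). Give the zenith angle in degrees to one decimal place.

cos θ_z = sin ϕ sin δ + cos ϕ cos δ cos h = -0.084705 + 0.882386 = 0.797681.
θ_z = arccos(0.797681) = 37.1°.

θ_z = 37.1°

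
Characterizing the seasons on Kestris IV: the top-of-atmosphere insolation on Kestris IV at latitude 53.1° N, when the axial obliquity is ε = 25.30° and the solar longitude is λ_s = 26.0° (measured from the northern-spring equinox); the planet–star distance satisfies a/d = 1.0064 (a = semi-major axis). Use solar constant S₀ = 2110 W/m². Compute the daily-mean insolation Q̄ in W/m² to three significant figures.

Solar declination: sin δ = sin ε · sin λ_s = sin 25.30° × sin 26.0° = 0.18734, so δ = +10.798°.
cos H₀ = −tan(+53.1°) tan(+10.798°) = -0.2540, H₀ = 1.8276 rad.
Bracket: H₀ sin φ sin δ + cos φ cos δ sin H₀ = 1.8276×0.79968×0.18734 + 0.60042×0.98229×0.96720 = 0.273797 + 0.570442 = 0.844239.
Inverse-square distance factor (a/d)² = 1.0064² = 1.012841.
Q̄ = (S₀/π) × 1.012841 × [bracket] = (2110/π) × 1.012841 × 0.844239 = 574.3 W/m².

Q̄ ≈ 574 W/m²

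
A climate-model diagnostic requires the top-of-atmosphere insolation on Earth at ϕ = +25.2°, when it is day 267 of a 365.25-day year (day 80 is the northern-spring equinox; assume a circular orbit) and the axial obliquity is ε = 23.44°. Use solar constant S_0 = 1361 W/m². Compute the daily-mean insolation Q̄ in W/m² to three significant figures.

Q̄ ≈ 383 W/m²

Solar longitude: L_s = 360° × (267 − 80)/365.25 = 184.312°.
sin δ = sin 23.44° × sin 184.312° = -0.02991, so δ = -1.714°.
cos h₀ = −tan(+25.2°) tan(-1.714°) = 0.0141, h₀ = 1.5567 rad.
Bracket: h₀ sin ϕ sin δ + cos ϕ cos δ sin h₀ = 1.5567×0.42578×-0.02991 + 0.90483×0.99955×0.99990 = -0.019825 + 0.904332 = 0.884507.
Q̄ = (S_0/π) × [bracket] = (1361/π) × 0.884507 = 383.2 W/m².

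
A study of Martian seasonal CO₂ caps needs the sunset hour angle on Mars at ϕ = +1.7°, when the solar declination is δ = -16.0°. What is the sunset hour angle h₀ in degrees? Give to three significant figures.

h₀ = 89.5°

cos h₀ = −tan ϕ · tan δ = −tan(+1.7°) × tan(-16.000°) = 0.0085, so h₀ = 1.5623 rad = 89.51°.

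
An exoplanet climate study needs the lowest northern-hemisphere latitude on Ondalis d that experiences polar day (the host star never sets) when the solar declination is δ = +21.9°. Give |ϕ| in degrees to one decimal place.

|ϕ| = 68.1°

Polar day requires cos h₀ = −tan ϕ tan δ ≤ −1, i.e. tan ϕ tan δ ≥ 1.
The boundary is |tan ϕ| · |tan δ| = 1, so |ϕ| = 90° − |δ| = 90° − 21.9° = 68.1° in the northern hemisphere.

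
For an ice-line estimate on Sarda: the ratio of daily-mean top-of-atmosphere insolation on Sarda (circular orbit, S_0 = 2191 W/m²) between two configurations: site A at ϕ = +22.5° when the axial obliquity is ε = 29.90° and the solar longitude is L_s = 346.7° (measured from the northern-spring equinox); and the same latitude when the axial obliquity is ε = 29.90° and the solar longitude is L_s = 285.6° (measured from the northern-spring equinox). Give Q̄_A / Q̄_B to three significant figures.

Q̄_A / Q̄_B ≈ 1.57

— Configuration A (ϕ=+22.5°):
Solar declination: sin δ = sin ε · sin L_s = sin 29.90° × sin 346.7° = -0.11468, so δ = -6.585°.
cos h₀ = −tan(+22.5°) tan(-6.585°) = 0.0478, h₀ = 1.5230 rad.
Bracket: h₀ sin ϕ sin δ + cos ϕ cos δ sin h₀ = 1.5230×0.38268×-0.11468 + 0.92388×0.99340×0.99886 = -0.066838 + 0.916736 = 0.849898.
Q̄ = (S_0/π) × [bracket] = (2191/π) × 0.849898 = 592.73 W/m².
— Configuration B (ϕ=+22.5°):
Solar declination: sin δ = sin ε · sin L_s = sin 29.90° × sin 285.6° = -0.48012, so δ = -28.694°.
cos h₀ = −tan(+22.5°) tan(-28.694°) = 0.2267, h₀ = 1.3421 rad.
Bracket: h₀ sin ϕ sin δ + cos ϕ cos δ sin h₀ = 1.3421×0.38268×-0.48012 + 0.92388×0.87720×0.97396 = -0.246587 + 0.789324 = 0.542737.
Q̄ = (S_0/π) × [bracket] = (2191/π) × 0.542737 = 378.51 W/m².
Ratio Q̄_A / Q̄_B = 592.73 / 378.51 = 1.566.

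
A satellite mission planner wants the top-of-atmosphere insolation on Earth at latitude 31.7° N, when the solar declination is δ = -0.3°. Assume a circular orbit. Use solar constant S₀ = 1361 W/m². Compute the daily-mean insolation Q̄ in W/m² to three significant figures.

cos H₀ = −tan(+31.7°) tan(-0.300°) = 0.0032, H₀ = 1.5676 rad.
Bracket: H₀ sin φ sin δ + cos φ cos δ sin H₀ = 1.5676×0.52547×-0.00524 + 0.85081×0.99999×0.99999 = -0.004316 + 0.850793 = 0.846477.
Q̄ = (S₀/π) × [bracket] = (1361/π) × 0.846477 = 366.7 W/m².

Q̄ ≈ 367 W/m²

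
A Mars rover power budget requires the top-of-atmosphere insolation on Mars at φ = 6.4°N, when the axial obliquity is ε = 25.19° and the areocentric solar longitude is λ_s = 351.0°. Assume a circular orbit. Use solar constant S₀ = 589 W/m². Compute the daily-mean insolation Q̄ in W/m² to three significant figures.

Q̄ ≈ 184 W/m²

sin δ = sin 25.19° × sin 351.0° = -0.06658, so δ = -3.818°.
cos H₀ = −tan(+6.4°) tan(-3.818°) = 0.0075, H₀ = 1.5633 rad.
Bracket: H₀ sin φ sin δ + cos φ cos δ sin H₀ = 1.5633×0.11147×-0.06658 + 0.99377×0.99778×0.99997 = -0.011602 + 0.991534 = 0.979932.
Q̄ = (S₀/π) × [bracket] = (589/π) × 0.979932 = 183.7 W/m².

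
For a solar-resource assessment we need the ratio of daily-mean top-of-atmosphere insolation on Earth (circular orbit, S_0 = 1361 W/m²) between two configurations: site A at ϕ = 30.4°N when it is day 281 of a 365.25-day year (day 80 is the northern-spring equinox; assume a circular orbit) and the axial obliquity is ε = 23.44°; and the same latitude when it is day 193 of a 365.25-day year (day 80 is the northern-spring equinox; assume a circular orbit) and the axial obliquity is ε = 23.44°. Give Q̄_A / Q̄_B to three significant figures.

Q̄_A / Q̄_B ≈ 0.680

— Configuration A (ϕ=+30.4°):
Solar longitude: L_s = 360° × (281 − 80)/365.25 = 198.111°.
sin δ = sin 23.44° × sin 198.111° = -0.12366, so δ = -7.103°.
cos h₀ = −tan(+30.4°) tan(-7.103°) = 0.0731, h₀ = 1.4976 rad.
Bracket: h₀ sin ϕ sin δ + cos ϕ cos δ sin h₀ = 1.4976×0.50603×-0.12366 + 0.86251×0.99233×0.99732 = -0.093713 + 0.853601 = 0.759888.
Q̄ = (S_0/π) × [bracket] = (1361/π) × 0.759888 = 329.20 W/m².
— Configuration B (ϕ=+30.4°):
Solar longitude: L_s = 360° × (193 − 80)/365.25 = 111.376°.
sin δ = sin 23.44° × sin 111.376° = 0.37042, so δ = +21.742°.
cos h₀ = −tan(+30.4°) tan(+21.742°) = -0.2340, h₀ = 1.8070 rad.
Bracket: h₀ sin ϕ sin δ + cos ϕ cos δ sin h₀ = 1.8070×0.50603×0.37042 + 0.86251×0.92886×0.97224 = 0.338711 + 0.778911 = 1.117622.
Q̄ = (S_0/π) × [bracket] = (1361/π) × 1.117622 = 484.18 W/m².
Ratio Q̄_A / Q̄_B = 329.20 / 484.18 = 0.6799.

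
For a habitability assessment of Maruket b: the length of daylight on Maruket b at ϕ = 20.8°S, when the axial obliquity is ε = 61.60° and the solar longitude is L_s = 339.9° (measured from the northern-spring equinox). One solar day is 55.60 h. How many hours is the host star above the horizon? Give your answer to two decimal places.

Solar declination: sin δ = sin ε · sin L_s = sin 61.60° × sin 339.9° = -0.30230, so δ = -17.596°.
cos h₀ = −tan ϕ · tan δ = −tan(-20.8°) × tan(-17.596°) = -0.1205, so h₀ = 1.6916 rad = 96.92°.
Daylight = 2h₀/(2π) × 55.60 h = (1.6916/π) × 55.60 = 29.94 h.

29.94 h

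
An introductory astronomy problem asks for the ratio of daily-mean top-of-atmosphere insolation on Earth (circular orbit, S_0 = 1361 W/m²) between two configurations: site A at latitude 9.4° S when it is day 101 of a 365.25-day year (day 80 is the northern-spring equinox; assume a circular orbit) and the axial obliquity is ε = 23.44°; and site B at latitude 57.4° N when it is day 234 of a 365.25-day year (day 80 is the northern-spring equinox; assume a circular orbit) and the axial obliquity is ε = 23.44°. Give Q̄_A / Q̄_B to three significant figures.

Q̄_A / Q̄_B ≈ 1.17

— Configuration A (ϕ=-9.4°):
Solar longitude: L_s = 360° × (101 − 80)/365.25 = 20.698°.
sin δ = sin 23.44° × sin 20.698° = 0.14060, so δ = +8.082°.
cos h₀ = −tan(-9.4°) tan(+8.082°) = 0.0235, h₀ = 1.5473 rad.
Bracket: h₀ sin ϕ sin δ + cos ϕ cos δ sin h₀ = 1.5473×-0.16333×0.14060 + 0.98657×0.99007×0.99972 = -0.035533 + 0.976500 = 0.940967.
Q̄ = (S_0/π) × [bracket] = (1361/π) × 0.940967 = 407.65 W/m².
— Configuration B (ϕ=+57.4°):
Solar longitude: L_s = 360° × (234 − 80)/365.25 = 151.786°.
sin δ = sin 23.44° × sin 151.786° = 0.18806, so δ = +10.839°.
cos h₀ = −tan(+57.4°) tan(+10.839°) = -0.2994, h₀ = 1.8749 rad.
Bracket: h₀ sin ϕ sin δ + cos ϕ cos δ sin h₀ = 1.8749×0.84245×0.18806 + 0.53877×0.98216×0.95413 = 0.297043 + 0.504886 = 0.801929.
Q̄ = (S_0/π) × [bracket] = (1361/π) × 0.801929 = 347.41 W/m².
Ratio Q̄_A / Q̄_B = 407.65 / 347.41 = 1.173.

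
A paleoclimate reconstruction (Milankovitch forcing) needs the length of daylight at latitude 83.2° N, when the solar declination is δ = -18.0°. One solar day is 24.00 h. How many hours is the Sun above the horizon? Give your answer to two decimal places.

cos h₀ = −tan ϕ · tan δ = 2.7249 ≥ 1, so the Sun never rises (polar night) and h₀ = 0.
Daylight = 2h₀/(2π) × 24.00 h = (0.0000/π) × 24.00 = 0.00 h.

0.00 h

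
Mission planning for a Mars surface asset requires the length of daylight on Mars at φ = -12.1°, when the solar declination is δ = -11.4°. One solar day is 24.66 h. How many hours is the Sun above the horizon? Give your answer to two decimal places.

cos H₀ = −tan φ · tan δ = −tan(-12.1°) × tan(-11.400°) = -0.0432, so H₀ = 1.6140 rad = 92.48°.
Daylight = 2H₀/(2π) × 24.66 h = (1.6140/π) × 24.66 = 12.67 h.

12.67 h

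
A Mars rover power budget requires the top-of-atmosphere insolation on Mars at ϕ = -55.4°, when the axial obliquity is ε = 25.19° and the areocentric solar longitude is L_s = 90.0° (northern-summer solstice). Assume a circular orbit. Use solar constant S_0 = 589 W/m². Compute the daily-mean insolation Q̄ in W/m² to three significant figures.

Q̄ ≈ 16.6 W/m²

sin δ = sin 25.19° × sin 90.0° = 0.42562, so δ = +25.190°.
cos h₀ = −tan(-55.4°) tan(+25.190°) = 0.6818, h₀ = 0.8206 rad.
Bracket: h₀ sin ϕ sin δ + cos ϕ cos δ sin h₀ = 0.8206×-0.82314×0.42562 + 0.56784×0.90490×0.73153 = -0.287493 + 0.375888 = 0.088395.
Q̄ = (S_0/π) × [bracket] = (589/π) × 0.088395 = 16.57 W/m².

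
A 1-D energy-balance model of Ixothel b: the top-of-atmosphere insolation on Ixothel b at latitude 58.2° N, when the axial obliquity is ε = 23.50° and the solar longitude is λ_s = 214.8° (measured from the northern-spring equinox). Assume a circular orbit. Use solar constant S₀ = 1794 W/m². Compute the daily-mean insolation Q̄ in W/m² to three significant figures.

Q̄ ≈ 141 W/m²

Solar declination: sin δ = sin ε · sin λ_s = sin 23.50° × sin 214.8° = -0.22757, so δ = -13.154°.
cos H₀ = −tan(+58.2°) tan(-13.154°) = 0.3769, H₀ = 1.1843 rad.
Bracket: H₀ sin φ sin δ + cos φ cos δ sin H₀ = 1.1843×0.84989×-0.22757 + 0.52696×0.97376×0.92624 = -0.229055 + 0.475284 = 0.246229.
Q̄ = (S₀/π) × [bracket] = (1794/π) × 0.246229 = 140.6 W/m².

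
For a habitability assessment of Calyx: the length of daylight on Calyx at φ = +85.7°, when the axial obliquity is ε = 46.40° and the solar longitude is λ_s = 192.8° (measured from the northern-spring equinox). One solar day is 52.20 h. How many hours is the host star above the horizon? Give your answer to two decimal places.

0.00 h

Solar declination: sin δ = sin ε · sin λ_s = sin 46.40° × sin 192.8° = -0.16044, so δ = -9.232°.
cos H₀ = −tan φ · tan δ = 2.1618 ≥ 1, so the host star never rises (polar night) and H₀ = 0.
Daylight = 2H₀/(2π) × 52.20 h = (0.0000/π) × 52.20 = 0.00 h.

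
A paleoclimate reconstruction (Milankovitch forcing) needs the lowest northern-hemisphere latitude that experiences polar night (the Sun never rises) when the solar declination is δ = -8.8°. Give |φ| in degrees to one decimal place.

Polar night requires cos H₀ = −tan φ tan δ ≥ 1, i.e. tan φ tan δ ≤ −1.
The boundary is |tan φ| · |tan δ| = 1, so |φ| = 90° − |δ| = 90° − 8.8° = 81.2° in the northern hemisphere.

|φ| = 81.2°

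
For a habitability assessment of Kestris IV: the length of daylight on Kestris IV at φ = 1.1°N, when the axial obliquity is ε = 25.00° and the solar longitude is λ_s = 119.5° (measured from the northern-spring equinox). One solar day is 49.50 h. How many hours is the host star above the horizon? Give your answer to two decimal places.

24.87 h

Solar declination: sin δ = sin ε · sin λ_s = sin 25.00° × sin 119.5° = 0.36783, so δ = +21.582°.
cos H₀ = −tan φ · tan δ = −tan(+1.1°) × tan(+21.582°) = -0.0076, so H₀ = 1.5784 rad = 90.44°.
Daylight = 2H₀/(2π) × 49.50 h = (1.5784/π) × 49.50 = 24.87 h.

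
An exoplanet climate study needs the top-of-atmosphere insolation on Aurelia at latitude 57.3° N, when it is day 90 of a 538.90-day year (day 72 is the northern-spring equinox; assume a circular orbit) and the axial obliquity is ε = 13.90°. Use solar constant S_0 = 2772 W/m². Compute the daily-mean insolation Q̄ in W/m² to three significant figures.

Solar longitude: L_s = 360° × (90 − 72)/538.90 = 12.024°.
sin δ = sin 13.90° × sin 12.024° = 0.05005, so δ = +2.869°.
cos h₀ = −tan(+57.3°) tan(+2.869°) = -0.0781, h₀ = 1.6489 rad.
Bracket: h₀ sin ϕ sin δ + cos ϕ cos δ sin h₀ = 1.6489×0.84151×0.05005 + 0.54024×0.99875×0.99695 = 0.069448 + 0.537919 = 0.607367.
Q̄ = (S_0/π) × [bracket] = (2772/π) × 0.607367 = 535.9 W/m².

Q̄ ≈ 536 W/m²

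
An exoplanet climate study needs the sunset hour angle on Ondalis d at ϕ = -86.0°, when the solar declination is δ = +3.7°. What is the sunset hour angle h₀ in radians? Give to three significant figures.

h₀ = 0.390 rad

cos h₀ = −tan ϕ · tan δ = −tan(-86.0°) × tan(+3.700°) = 0.9248, so h₀ = 0.3903 rad = 22.36°.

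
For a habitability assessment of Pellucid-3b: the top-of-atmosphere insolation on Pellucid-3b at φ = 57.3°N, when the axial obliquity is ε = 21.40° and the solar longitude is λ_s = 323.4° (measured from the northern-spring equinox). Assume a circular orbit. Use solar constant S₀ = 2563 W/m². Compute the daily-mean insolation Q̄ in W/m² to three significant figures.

Q̄ ≈ 222 W/m²

Solar declination: sin δ = sin ε · sin λ_s = sin 21.40° × sin 323.4° = -0.21755, so δ = -12.565°.
cos H₀ = −tan(+57.3°) tan(-12.565°) = 0.3472, H₀ = 1.2162 rad.
Bracket: H₀ sin φ sin δ + cos φ cos δ sin H₀ = 1.2162×0.84151×-0.21755 + 0.54024×0.97605×0.93780 = -0.222650 + 0.494503 = 0.271853.
Q̄ = (S₀/π) × [bracket] = (2563/π) × 0.271853 = 221.8 W/m².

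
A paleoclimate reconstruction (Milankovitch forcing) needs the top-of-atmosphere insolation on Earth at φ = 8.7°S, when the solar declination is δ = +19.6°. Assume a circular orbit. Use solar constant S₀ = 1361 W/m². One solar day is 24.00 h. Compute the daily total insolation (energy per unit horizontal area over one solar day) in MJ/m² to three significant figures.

31.9 MJ/m²

cos H₀ = −tan(-8.7°) tan(+19.600°) = 0.0545, H₀ = 1.5163 rad.
Bracket: H₀ sin φ sin δ + cos φ cos δ sin H₀ = 1.5163×-0.15126×0.33545 + 0.98849×0.94206×0.99851 = -0.076937 + 0.929829 = 0.852892.
Q̄ = (S₀/π) × [bracket] = (1361/π) × 0.852892 = 369.49 W/m².
Daily total = Q̄ × 24.00 h × 3600 s/h = 369.49 × 24.00 × 3600 / 10⁶ = 31.92 MJ/m².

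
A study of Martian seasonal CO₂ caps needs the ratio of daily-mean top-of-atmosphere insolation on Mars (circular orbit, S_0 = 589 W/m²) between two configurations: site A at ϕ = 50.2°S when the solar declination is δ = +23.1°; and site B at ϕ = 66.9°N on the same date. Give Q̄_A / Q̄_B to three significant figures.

Q̄_A / Q̄_B ≈ 0.171

— Configuration A (ϕ=-50.2°):
cos h₀ = −tan(-50.2°) tan(+23.100°) = 0.5119, h₀ = 1.0333 rad.
Bracket: h₀ sin ϕ sin δ + cos ϕ cos δ sin h₀ = 1.0333×-0.76828×0.39234 + 0.64011×0.91982×0.85902 = -0.311464 + 0.505779 = 0.194315.
Q̄ = (S_0/π) × [bracket] = (589/π) × 0.194315 = 36.431 W/m².
— Configuration B (ϕ=+66.9°):
cos h₀ = −tan(+66.9°) tan(+23.100°) = -1.0000 ≤ −1 ⇒ polar day, h₀ = π.
Bracket: h₀ sin ϕ sin δ + cos ϕ cos δ sin h₀ = 3.1416×0.91982×0.39234 + 0.39234×0.91982×0.00000 = 1.133747 + 0.000000 = 1.133747.
Q̄ = (S_0/π) × [bracket] = (589/π) × 1.133747 = 212.56 W/m².
Ratio Q̄_A / Q̄_B = 36.431 / 212.56 = 0.1714.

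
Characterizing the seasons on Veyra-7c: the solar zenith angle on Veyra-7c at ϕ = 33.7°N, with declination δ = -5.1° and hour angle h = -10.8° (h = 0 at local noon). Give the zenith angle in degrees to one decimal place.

θ_z = 40.1°

cos θ_z = sin ϕ sin δ + cos ϕ cos δ cos h = -0.049323 + 0.813983 = 0.764660.
θ_z = arccos(0.764660) = 40.1°.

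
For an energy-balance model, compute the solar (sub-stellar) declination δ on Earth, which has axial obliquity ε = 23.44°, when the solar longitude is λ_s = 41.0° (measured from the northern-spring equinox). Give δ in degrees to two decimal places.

sin δ = sin ε · sin λ_s = sin 23.44° × sin 41.0° = 0.260973.
δ = arcsin(0.260973) = +15.13°.

δ = +15.13°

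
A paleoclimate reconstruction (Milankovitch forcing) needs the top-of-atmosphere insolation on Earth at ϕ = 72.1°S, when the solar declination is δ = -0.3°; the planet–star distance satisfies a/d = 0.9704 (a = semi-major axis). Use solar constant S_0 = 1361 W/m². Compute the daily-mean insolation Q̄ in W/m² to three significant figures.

cos h₀ = −tan(-72.1°) tan(-0.300°) = -0.0162, h₀ = 1.5870 rad.
Bracket: h₀ sin ϕ sin δ + cos ϕ cos δ sin h₀ = 1.5870×-0.95159×-0.00524 + 0.30736×0.99999×0.99987 = 0.007913 + 0.307317 = 0.315230.
Inverse-square distance factor (a/d)² = 0.9704² = 0.941676.
Q̄ = (S_0/π) × 0.941676 × [bracket] = (1361/π) × 0.941676 × 0.315230 = 128.6 W/m².

Q̄ ≈ 129 W/m²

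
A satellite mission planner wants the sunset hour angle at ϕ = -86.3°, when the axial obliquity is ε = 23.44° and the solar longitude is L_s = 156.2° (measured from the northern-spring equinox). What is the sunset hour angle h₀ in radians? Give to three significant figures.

Solar declination: sin δ = sin ε · sin L_s = sin 23.44° × sin 156.2° = 0.16053, so δ = +9.237°.
cos h₀ = −tan ϕ · tan δ = 2.5150 ≥ 1, so the Sun never rises (polar night) and h₀ = 0.

h₀ = 0.00 rad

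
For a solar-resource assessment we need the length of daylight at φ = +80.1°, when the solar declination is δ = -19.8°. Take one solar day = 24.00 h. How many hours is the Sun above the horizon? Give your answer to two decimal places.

cos H₀ = −tan φ · tan δ = 2.0628 ≥ 1, so the Sun never rises (polar night) and H₀ = 0.
Daylight = 2H₀/(2π) × 24.00 h = (0.0000/π) × 24.00 = 0.00 h.

0.00 h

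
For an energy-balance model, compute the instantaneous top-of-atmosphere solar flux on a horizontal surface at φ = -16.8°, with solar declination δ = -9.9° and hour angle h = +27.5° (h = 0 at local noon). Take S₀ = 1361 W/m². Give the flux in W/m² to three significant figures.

1.21e+03 W/m²

cos θ_z = sin φ sin δ + cos φ cos δ cos h = 0.049693 + 0.836508 = 0.886201.
Flux = S₀ · cos θ_z = 1361 × 0.886201 = 1206 W/m².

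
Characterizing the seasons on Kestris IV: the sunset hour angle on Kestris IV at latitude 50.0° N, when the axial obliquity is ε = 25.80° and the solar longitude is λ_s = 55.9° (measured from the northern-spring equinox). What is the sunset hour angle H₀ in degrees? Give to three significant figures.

H₀ = 117°

Solar declination: sin δ = sin ε · sin λ_s = sin 25.80° × sin 55.9° = 0.36040, so δ = +21.125°.
cos H₀ = −tan φ · tan δ = −tan(+50.0°) × tan(+21.125°) = -0.4604, so H₀ = 2.0493 rad = 117.42°.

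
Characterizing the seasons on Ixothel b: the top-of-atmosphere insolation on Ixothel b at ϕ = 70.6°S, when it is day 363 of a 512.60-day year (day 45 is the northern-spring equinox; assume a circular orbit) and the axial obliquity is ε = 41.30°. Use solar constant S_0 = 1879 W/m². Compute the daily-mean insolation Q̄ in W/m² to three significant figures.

Solar longitude: L_s = 360° × (363 − 45)/512.60 = 223.332°.
sin δ = sin 41.30° × sin 223.332° = -0.45291, so δ = -26.931°.
cos h₀ = −tan(-70.6°) tan(-26.931°) = -1.4425 ≤ −1 ⇒ polar day, h₀ = π.
Bracket: h₀ sin ϕ sin δ + cos ϕ cos δ sin h₀ = 3.1416×-0.94322×-0.45291 + 0.33216×0.89156×0.00000 = 1.342072 + 0.000000 = 1.342072.
Q̄ = (S_0/π) × [bracket] = (1879/π) × 1.342072 = 802.7 W/m².

Q̄ ≈ 803 W/m²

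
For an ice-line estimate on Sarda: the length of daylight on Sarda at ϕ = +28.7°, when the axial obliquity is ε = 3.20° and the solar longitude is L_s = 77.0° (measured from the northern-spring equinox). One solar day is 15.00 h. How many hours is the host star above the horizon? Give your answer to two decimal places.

Solar declination: sin δ = sin ε · sin L_s = sin 3.20° × sin 77.0° = 0.05439, so δ = +3.118°.
cos h₀ = −tan ϕ · tan δ = −tan(+28.7°) × tan(+3.118°) = -0.0298, so h₀ = 1.6006 rad = 91.71°.
Daylight = 2h₀/(2π) × 15.00 h = (1.6006/π) × 15.00 = 7.64 h.

7.64 h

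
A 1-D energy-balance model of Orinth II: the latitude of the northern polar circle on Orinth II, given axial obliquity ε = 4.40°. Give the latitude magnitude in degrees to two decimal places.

The polar circle is the lowest latitude that experiences at least one full rotation of continuous daylight at the northern-summer solstice; it lies at |ϕ| = 90° − ε = 90° − 4.40° = 85.60°.

85.60°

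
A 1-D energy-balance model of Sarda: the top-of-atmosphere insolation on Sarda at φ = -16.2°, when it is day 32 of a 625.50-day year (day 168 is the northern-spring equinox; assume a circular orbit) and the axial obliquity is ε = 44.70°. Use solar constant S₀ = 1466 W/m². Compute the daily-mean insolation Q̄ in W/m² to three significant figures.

Solar longitude: λ_s = 360° × (32 − 168)/625.50 = -78.273°, i.e. -78.273° + 360° = 281.727°.
sin δ = sin 44.70° × sin 281.727° = -0.68871, so δ = -43.528°.
cos H₀ = −tan(-16.2°) tan(-43.528°) = -0.2760, H₀ = 1.8504 rad.
Bracket: H₀ sin φ sin δ + cos φ cos δ sin H₀ = 1.8504×-0.27899×-0.68871 + 0.96029×0.72503×0.96117 = 0.355542 + 0.669204 = 1.024746.
Q̄ = (S₀/π) × [bracket] = (1466/π) × 1.024746 = 478.2 W/m².

Q̄ ≈ 478 W/m²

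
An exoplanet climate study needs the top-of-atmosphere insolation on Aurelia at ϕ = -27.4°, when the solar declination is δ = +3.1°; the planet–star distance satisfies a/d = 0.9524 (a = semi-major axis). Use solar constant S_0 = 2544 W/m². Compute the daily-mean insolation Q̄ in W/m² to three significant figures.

cos h₀ = −tan(-27.4°) tan(+3.100°) = 0.0281, h₀ = 1.5427 rad.
Bracket: h₀ sin ϕ sin δ + cos ϕ cos δ sin h₀ = 1.5427×-0.46020×0.05408 + 0.88782×0.99854×0.99961 = -0.038394 + 0.886178 = 0.847784.
Inverse-square distance factor (a/d)² = 0.9524² = 0.907066.
Q̄ = (S_0/π) × 0.907066 × [bracket] = (2544/π) × 0.907066 × 0.847784 = 622.7 W/m².

Q̄ ≈ 623 W/m²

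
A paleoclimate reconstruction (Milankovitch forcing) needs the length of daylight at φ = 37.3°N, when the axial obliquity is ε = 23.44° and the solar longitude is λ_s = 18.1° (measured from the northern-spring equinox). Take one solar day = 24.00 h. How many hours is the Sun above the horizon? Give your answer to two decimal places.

Solar declination: sin δ = sin ε · sin λ_s = sin 23.44° × sin 18.1° = 0.12358, so δ = +7.099°.
cos H₀ = −tan φ · tan δ = −tan(+37.3°) × tan(+7.099°) = -0.0949, so H₀ = 1.6658 rad = 95.44°.
Daylight = 2H₀/(2π) × 24.00 h = (1.6658/π) × 24.00 = 12.73 h.

12.73 h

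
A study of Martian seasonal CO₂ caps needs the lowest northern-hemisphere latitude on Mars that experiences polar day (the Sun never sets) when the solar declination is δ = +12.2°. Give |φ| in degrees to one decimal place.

Polar day requires cos H₀ = −tan φ tan δ ≤ −1, i.e. tan φ tan δ ≥ 1.
The boundary is |tan φ| · |tan δ| = 1, so |φ| = 90° − |δ| = 90° − 12.2° = 77.8° in the northern hemisphere.

|φ| = 77.8°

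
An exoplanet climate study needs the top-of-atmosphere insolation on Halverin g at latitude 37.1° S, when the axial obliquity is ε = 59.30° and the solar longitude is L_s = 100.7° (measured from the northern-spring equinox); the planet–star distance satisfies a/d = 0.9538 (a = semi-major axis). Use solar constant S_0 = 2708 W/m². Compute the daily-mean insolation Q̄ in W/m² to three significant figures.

Q̄ ≈ 0.00 W/m²

Solar declination: sin δ = sin ε · sin L_s = sin 59.30° × sin 100.7° = 0.84490, so δ = +57.661°.
cos h₀ = −tan(-37.1°) tan(+57.661°) = 1.1946 ≥ 1 ⇒ polar night, h₀ = 0 and Q̄ = 0.
Inverse-square distance factor (a/d)² = 0.9538² = 0.909734.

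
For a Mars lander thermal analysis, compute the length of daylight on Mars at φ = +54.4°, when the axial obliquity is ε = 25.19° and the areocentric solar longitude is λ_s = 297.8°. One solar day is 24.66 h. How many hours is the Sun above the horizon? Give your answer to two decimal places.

sin δ = sin 25.19° × sin 297.8° = -0.37650, so δ = -22.117°.
cos H₀ = −tan φ · tan δ = −tan(+54.4°) × tan(-22.117°) = 0.5677, so H₀ = 0.9671 rad = 55.41°.
Daylight = 2H₀/(2π) × 24.66 h = (0.9671/π) × 24.66 = 7.59 h.

7.59 h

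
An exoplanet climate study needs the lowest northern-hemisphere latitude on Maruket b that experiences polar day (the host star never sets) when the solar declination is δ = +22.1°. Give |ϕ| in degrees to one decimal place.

Polar day requires cos h₀ = −tan ϕ tan δ ≤ −1, i.e. tan ϕ tan δ ≥ 1.
The boundary is |tan ϕ| · |tan δ| = 1, so |ϕ| = 90° − |δ| = 90° − 22.1° = 67.9° in the northern hemisphere.

|ϕ| = 67.9°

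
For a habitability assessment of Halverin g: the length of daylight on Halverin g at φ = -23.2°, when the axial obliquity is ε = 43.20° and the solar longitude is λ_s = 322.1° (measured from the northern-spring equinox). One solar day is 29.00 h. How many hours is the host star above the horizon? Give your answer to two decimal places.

16.35 h

Solar declination: sin δ = sin ε · sin λ_s = sin 43.20° × sin 322.1° = -0.42051, so δ = -24.867°.
cos H₀ = −tan φ · tan δ = −tan(-23.2°) × tan(-24.867°) = -0.1986, so H₀ = 1.7708 rad = 101.46°.
Daylight = 2H₀/(2π) × 29.00 h = (1.7708/π) × 29.00 = 16.35 h.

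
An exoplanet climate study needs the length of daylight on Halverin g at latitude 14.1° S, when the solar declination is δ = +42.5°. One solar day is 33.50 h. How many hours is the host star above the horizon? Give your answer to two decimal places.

cos h₀ = −tan ϕ · tan δ = −tan(-14.1°) × tan(+42.500°) = 0.2302, so h₀ = 1.3385 rad = 76.69°.
Daylight = 2h₀/(2π) × 33.50 h = (1.3385/π) × 33.50 = 14.27 h.

14.27 h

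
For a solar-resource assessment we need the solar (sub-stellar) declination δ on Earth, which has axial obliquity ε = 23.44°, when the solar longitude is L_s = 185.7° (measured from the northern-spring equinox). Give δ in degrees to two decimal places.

sin δ = sin ε · sin L_s = sin 23.44° × sin 185.7° = -0.039508.
δ = arcsin(-0.039508) = -2.26°.

δ = -2.26°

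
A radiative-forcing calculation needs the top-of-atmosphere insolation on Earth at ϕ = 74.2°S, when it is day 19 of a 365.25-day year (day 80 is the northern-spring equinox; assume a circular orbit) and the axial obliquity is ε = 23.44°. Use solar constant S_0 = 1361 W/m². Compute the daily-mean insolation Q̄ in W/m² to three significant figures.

Q̄ ≈ 452 W/m²

Solar longitude: L_s = 360° × (19 − 80)/365.25 = -60.123°, i.e. -60.123° + 360° = 299.877°.
sin δ = sin 23.44° × sin 299.877° = -0.34492, so δ = -20.177°.
cos h₀ = −tan(-74.2°) tan(-20.177°) = -1.2986 ≤ −1 ⇒ polar day, h₀ = π.
Bracket: h₀ sin ϕ sin δ + cos ϕ cos δ sin h₀ = 3.1416×-0.96222×-0.34492 + 0.27228×0.93863×0.00000 = 1.042662 + 0.000000 = 1.042662.
Q̄ = (S_0/π) × [bracket] = (1361/π) × 1.042662 = 451.7 W/m².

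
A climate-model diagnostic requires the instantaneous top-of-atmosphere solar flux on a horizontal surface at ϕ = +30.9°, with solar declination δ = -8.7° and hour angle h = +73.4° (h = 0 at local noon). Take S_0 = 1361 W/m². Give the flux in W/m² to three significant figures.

224 W/m²

cos θ_z = sin ϕ sin δ + cos ϕ cos δ cos h = -0.077679 + 0.242319 = 0.164640.
Flux = S_0 · cos θ_z = 1361 × 0.164640 = 224.1 W/m².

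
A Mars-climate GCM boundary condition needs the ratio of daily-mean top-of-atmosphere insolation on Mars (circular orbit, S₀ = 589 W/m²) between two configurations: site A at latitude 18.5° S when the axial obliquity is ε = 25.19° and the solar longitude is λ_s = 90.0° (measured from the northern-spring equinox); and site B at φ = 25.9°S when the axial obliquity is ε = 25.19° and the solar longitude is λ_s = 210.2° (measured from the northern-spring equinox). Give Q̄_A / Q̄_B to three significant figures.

— Configuration A (φ=-18.5°):
Solar declination: sin δ = sin ε · sin λ_s = sin 25.19° × sin 90.0° = 0.42562, so δ = +25.190°.
cos H₀ = −tan(-18.5°) tan(+25.190°) = 0.1574, H₀ = 1.4128 rad.
Bracket: H₀ sin φ sin δ + cos φ cos δ sin H₀ = 1.4128×-0.31730×0.42562 + 0.94832×0.90490×0.98754 = -0.190798 + 0.847442 = 0.656644.
Q̄ = (S₀/π) × [bracket] = (589/π) × 0.656644 = 123.11 W/m².
— Configuration B (φ=-25.9°):
Solar declination: sin δ = sin ε · sin λ_s = sin 25.19° × sin 210.2° = -0.21410, so δ = -12.362°.
cos H₀ = −tan(-25.9°) tan(-12.362°) = -0.1064, H₀ = 1.6774 rad.
Bracket: H₀ sin φ sin δ + cos φ cos δ sin H₀ = 1.6774×-0.43680×-0.21410 + 0.89956×0.97681×0.99432 = 0.156869 + 0.873708 = 1.030577.
Q̄ = (S₀/π) × [bracket] = (589/π) × 1.030577 = 193.22 W/m².
Ratio Q̄_A / Q̄_B = 123.11 / 193.22 = 0.6371.

Q̄_A / Q̄_B ≈ 0.637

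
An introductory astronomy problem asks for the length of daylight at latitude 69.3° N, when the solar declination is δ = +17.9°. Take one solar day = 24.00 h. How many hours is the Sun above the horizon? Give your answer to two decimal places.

cos H₀ = −tan φ · tan δ = −tan(+69.3°) × tan(+17.900°) = -0.8548, so H₀ = 2.5959 rad = 148.73°.
Daylight = 2H₀/(2π) × 24.00 h = (2.5959/π) × 24.00 = 19.83 h.

19.83 h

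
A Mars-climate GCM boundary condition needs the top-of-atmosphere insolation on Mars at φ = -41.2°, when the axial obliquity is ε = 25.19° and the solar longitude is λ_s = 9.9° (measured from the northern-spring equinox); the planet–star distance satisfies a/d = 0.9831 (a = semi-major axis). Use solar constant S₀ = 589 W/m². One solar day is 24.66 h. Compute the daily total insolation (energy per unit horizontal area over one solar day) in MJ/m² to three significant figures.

10.9 MJ/m²

Solar declination: sin δ = sin ε · sin λ_s = sin 25.19° × sin 9.9° = 0.07318, so δ = +4.196°.
cos H₀ = −tan(-41.2°) tan(+4.196°) = 0.0642, H₀ = 1.5065 rad.
Bracket: H₀ sin φ sin δ + cos φ cos δ sin H₀ = 1.5065×-0.65869×0.07318 + 0.75241×0.99732×0.99793 = -0.072618 + 0.748840 = 0.676222.
Inverse-square distance factor (a/d)² = 0.9831² = 0.966486.
Q̄ = (S₀/π) × 0.966486 × [bracket] = (589/π) × 0.966486 × 0.676222 = 122.53 W/m².
Daily total = Q̄ × 24.66 h × 3600 s/h = 122.53 × 24.66 × 3600 / 10⁶ = 10.88 MJ/m².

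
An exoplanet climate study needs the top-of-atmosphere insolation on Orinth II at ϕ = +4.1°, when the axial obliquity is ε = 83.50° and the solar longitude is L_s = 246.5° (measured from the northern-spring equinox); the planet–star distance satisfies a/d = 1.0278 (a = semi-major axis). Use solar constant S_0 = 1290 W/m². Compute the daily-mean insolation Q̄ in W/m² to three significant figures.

Solar declination: sin δ = sin ε · sin L_s = sin 83.50° × sin 246.5° = -0.91117, so δ = -65.667°.
cos h₀ = −tan(+4.1°) tan(-65.667°) = 0.1585, h₀ = 1.4116 rad.
Bracket: h₀ sin ϕ sin δ + cos ϕ cos δ sin h₀ = 1.4116×0.07150×-0.91117 + 0.99744×0.41204×0.98736 = -0.091964 + 0.405790 = 0.313826.
Inverse-square distance factor (a/d)² = 1.0278² = 1.056373.
Q̄ = (S_0/π) × 1.056373 × [bracket] = (1290/π) × 1.056373 × 0.313826 = 136.1 W/m².

Q̄ ≈ 136 W/m²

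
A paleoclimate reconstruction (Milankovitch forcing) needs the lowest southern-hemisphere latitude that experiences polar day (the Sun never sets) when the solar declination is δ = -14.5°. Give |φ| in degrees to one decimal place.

Polar day requires cos H₀ = −tan φ tan δ ≤ −1, i.e. tan φ tan δ ≥ 1.
The boundary is |tan φ| · |tan δ| = 1, so |φ| = 90° − |δ| = 90° − 14.5° = 75.5° in the southern hemisphere.

|φ| = 75.5°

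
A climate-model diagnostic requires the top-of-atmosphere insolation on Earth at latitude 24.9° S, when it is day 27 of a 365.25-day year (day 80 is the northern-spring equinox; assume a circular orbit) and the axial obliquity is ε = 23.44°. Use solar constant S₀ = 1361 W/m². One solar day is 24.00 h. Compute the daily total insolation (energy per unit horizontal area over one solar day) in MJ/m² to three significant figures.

Solar longitude: λ_s = 360° × (27 − 80)/365.25 = -52.238°, i.e. -52.238° + 360° = 307.762°.
sin δ = sin 23.44° × sin 307.762° = -0.31448, so δ = -18.329°.
cos H₀ = −tan(-24.9°) tan(-18.329°) = -0.1538, H₀ = 1.7252 rad.
Bracket: H₀ sin φ sin δ + cos φ cos δ sin H₀ = 1.7252×-0.42104×-0.31448 + 0.90704×0.94927×0.98811 = 0.228431 + 0.850788 = 1.079219.
Q̄ = (S₀/π) × [bracket] = (1361/π) × 1.079219 = 467.54 W/m².
Daily total = Q̄ × 24.00 h × 3600 s/h = 467.54 × 24.00 × 3600 / 10⁶ = 40.40 MJ/m².

40.4 MJ/m²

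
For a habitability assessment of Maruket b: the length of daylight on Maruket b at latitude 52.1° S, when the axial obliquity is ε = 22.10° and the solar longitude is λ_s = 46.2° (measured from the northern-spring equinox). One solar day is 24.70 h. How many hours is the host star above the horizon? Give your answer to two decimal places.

Solar declination: sin δ = sin ε · sin λ_s = sin 22.10° × sin 46.2° = 0.27154, so δ = +15.756°.
cos H₀ = −tan φ · tan δ = −tan(-52.1°) × tan(+15.756°) = 0.3624, so H₀ = 1.1999 rad = 68.75°.
Daylight = 2H₀/(2π) × 24.70 h = (1.1999/π) × 24.70 = 9.43 h.

9.43 h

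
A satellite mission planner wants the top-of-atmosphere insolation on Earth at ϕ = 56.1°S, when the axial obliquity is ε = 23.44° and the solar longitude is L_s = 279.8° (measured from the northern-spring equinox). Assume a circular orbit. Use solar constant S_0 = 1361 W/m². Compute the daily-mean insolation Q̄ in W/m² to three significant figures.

Solar declination: sin δ = sin ε · sin L_s = sin 23.44° × sin 279.8° = -0.39198, so δ = -23.078°.
cos h₀ = −tan(-56.1°) tan(-23.078°) = -0.6341, h₀ = 2.2576 rad.
Bracket: h₀ sin ϕ sin δ + cos ϕ cos δ sin h₀ = 2.2576×-0.83001×-0.39198 + 0.55775×0.91997×0.77327 = 0.734504 + 0.396775 = 1.131279.
Q̄ = (S_0/π) × [bracket] = (1361/π) × 1.131279 = 490.1 W/m².

Q̄ ≈ 490 W/m²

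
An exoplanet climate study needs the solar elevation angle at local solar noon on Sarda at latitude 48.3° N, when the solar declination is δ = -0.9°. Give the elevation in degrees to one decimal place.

40.8°

At local noon the hour angle is zero, so the zenith angle equals |ϕ − δ| = |+48.3° − (-0.900°)| = 49.200°.
Elevation = 90° − 49.200° = 40.8°.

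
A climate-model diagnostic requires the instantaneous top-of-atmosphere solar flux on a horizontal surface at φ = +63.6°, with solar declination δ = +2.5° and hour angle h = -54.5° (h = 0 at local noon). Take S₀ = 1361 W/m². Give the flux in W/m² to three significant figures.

cos θ_z = sin φ sin δ + cos φ cos δ cos h = 0.039070 + 0.257955 = 0.297025.
Flux = S₀ · cos θ_z = 1361 × 0.297025 = 404.3 W/m².

404 W/m²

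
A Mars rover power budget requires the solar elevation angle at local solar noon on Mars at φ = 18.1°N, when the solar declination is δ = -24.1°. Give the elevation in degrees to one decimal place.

At local noon the hour angle is zero, so the zenith angle equals |φ − δ| = |+18.1° − (-24.100°)| = 42.200°.
Elevation = 90° − 42.200° = 47.8°.

47.8°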